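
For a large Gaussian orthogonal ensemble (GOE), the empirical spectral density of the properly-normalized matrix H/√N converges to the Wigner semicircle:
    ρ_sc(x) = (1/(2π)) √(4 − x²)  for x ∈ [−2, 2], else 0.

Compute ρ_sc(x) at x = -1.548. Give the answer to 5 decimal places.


ρ_sc(x) = (1/(2π)) √(4 − x²). With x = -1.548:
  4 − x² = 4 − (-1.548)² = 4 − 2.396304 = 1.603696.
  √(4 − x²) = 1.266371.
  1/(2π) = 0.159155.
  ρ_sc(-1.548) = 0.159155 · 1.266371 = 0.201549.

Rounded to 5 decimal places: ρ_sc(-1.548) ≈ 0.20155.


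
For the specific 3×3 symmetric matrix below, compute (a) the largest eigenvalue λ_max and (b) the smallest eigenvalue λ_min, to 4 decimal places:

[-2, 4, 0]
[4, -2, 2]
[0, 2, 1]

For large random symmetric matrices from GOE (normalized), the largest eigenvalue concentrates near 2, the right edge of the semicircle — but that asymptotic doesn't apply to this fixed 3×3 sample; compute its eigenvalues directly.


Since M is real symmetric, all three eigenvalues are real; they are the roots of det(λI − M) = λ³ − (tr M) λ² + s λ − det M, where s is the sum of the principal 2×2 minors.
tr M = -2 + (-2) + 1 = -3.
s = ((-2)·(-2) − 4²) + ((-2)·1 − 0²) + ((-2)·1 − 2²) = -12 + (-2) + (-6) = -20.
det M (expand along row 1) = (-2)·(-6) − 4·4 + 0·8 = -4.
Characteristic polynomial: λ³ + 3λ² − 20λ + 4 = 0.
Substitute λ = y + (tr M)/3 = y − 1.000000 to remove the quadratic term: y³ + p·y + q = 0 with p = s − (tr M)²/3 = -23.000000 and q = −2(tr M)³/27 + (tr M)·s/3 − det M = 26.000000.
Three real roots ⇒ use the trigonometric (Viète) form: r = 2√(−p/3) = 5.537749, φ = arccos(3q/(p·r)) = arccos(-0.612398) = 2.229886 rad.
y_k = r·cos(φ/3 − 2πk/3) for k = 0, 1, 2 gives y = 4.077126, 1.206861, -5.283988.
λ_k = y_k − 1.000000 gives λ = 3.0771, 0.2069, -6.2840 (check: the sum is -3.0000 = tr M).

Hence λ_max = 3.0771 and λ_min = -6.2840.


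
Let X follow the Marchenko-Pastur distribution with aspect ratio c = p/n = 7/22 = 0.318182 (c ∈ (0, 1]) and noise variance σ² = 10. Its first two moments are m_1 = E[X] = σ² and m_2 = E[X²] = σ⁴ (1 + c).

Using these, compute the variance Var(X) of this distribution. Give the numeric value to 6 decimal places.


m_1 = E[X] = σ² = 10, so m_1² = 100.
m_2 = E[X²] = σ⁴ (1 + c) = 100 · (1 + 0.318182) = 100 · 1.318182 = 131.818182.
(Note m_2 − m_1² simplifies to c · σ⁴ = 0.318182 · 100.)

Var(X) = m_2 − m_1² = 131.818182 − 100 = 31.818182.


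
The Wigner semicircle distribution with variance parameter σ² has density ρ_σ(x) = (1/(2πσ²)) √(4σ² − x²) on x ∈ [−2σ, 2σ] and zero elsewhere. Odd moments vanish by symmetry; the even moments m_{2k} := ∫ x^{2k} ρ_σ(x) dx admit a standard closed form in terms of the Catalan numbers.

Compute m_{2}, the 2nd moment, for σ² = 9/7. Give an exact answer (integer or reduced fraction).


By the scaled semicircle moment identity, m_{2k} = σ^{2k} · C_k with k = 1.
C_1 = (1/(k+1)) · C(2k, k) = (1/2) · C(2, 1) = (1/2) · 2 = 1.
σ^{2k} = (σ²)^k = (9/7)^1 = 9/7.

Therefore m_{2} = σ^{2} · C_1 = (9/7) · 1 = 9/7.


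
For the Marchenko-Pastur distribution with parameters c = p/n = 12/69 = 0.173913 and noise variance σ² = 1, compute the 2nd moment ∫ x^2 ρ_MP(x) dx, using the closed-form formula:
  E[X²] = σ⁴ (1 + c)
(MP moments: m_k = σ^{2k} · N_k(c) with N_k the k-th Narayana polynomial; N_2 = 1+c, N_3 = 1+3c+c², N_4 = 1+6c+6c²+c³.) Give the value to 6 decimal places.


E[X²] = σ⁴ (1 + c) (second MP moment). With σ² = 1 (so σ⁴ = 1) and c = 12/69 = 0.173913: E[X²] = 1 · (1 + 0.173913) = 1 · 1.173913.

So E[X^2] = 1.173913.


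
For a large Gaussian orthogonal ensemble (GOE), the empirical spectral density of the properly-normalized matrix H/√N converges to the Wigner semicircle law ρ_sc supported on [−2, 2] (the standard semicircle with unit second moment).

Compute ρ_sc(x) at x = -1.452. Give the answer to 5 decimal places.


ρ_sc(x) = (1/(2π)) √(4 − x²). With x = -1.452:
  4 − x² = 4 − (-1.452)² = 4 − 2.108304 = 1.891696.
  √(4 − x²) = 1.375389.
  1/(2π) = 0.159155.
  ρ_sc(-1.452) = 0.159155 · 1.375389 = 0.218900.

Rounded to 5 decimal places: ρ_sc(-1.452) ≈ 0.21890.


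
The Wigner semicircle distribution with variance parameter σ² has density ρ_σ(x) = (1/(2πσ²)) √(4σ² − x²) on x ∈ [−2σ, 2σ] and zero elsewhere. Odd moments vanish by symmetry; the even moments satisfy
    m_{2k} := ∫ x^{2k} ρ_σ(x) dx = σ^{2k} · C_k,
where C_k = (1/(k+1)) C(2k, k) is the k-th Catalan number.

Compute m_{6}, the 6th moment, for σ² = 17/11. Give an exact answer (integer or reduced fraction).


By the scaled semicircle moment identity, m_{2k} = σ^{2k} · C_k with k = 3.
C_3 = (1/(k+1)) · C(2k, k) = (1/4) · C(6, 3) = (1/4) · 20 = 5.
σ^{2k} = (σ²)^k = (17/11)^3 = 4913/1331.

Therefore m_{6} = σ^{6} · C_3 = (4913/1331) · 5 = 24565/1331.


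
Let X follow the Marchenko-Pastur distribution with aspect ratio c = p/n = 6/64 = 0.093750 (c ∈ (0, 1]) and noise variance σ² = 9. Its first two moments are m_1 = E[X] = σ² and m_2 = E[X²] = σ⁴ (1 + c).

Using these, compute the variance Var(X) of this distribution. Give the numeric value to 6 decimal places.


m_1 = E[X] = σ² = 9, so m_1² = 81.
m_2 = E[X²] = σ⁴ (1 + c) = 81 · (1 + 0.093750) = 81 · 1.093750 = 88.593750.
(Note m_2 − m_1² simplifies to c · σ⁴ = 0.093750 · 81.)

Var(X) = m_2 − m_1² = 88.593750 − 81 = 7.593750.


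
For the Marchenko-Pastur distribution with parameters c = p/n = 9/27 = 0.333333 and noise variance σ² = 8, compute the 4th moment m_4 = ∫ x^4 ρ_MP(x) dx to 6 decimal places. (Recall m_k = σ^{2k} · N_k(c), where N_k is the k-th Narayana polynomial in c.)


E[X⁴] = σ⁸ (1 + 6c + 6c² + c³) (fourth MP moment). With σ² = 8 (so σ⁸ = 4096) and c = 9/27 = 0.333333: E[X⁴] = 4096 · (1 + 6·0.333333 + 6·(0.333333)² + (0.333333)³) = 4096 · 3.703704.

So E[X^4] = 15170.370370.


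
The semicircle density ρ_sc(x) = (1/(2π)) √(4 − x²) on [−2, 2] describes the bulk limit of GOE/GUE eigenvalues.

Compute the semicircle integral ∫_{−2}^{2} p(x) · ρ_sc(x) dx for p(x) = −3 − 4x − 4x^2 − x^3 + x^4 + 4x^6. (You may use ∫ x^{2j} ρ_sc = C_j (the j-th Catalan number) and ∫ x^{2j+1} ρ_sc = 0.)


Write p(x) = Σ a_i x^i, split into monomials and integrate each against ρ_sc separately.
Using ∫ x^{2j} ρ_sc = C_j = (1/(j+1)) C(2j, j) (Catalan numbers) and ∫ x^{2j+1} ρ_sc = 0 (odd monomials vanish by symmetry):
  i = 0 (even): a_0 · C_{0} = -3 · 1 = -3
  i = 1 (odd): ∫ x^1 ρ_sc = 0 (vanishes)
  i = 2 (even): a_2 · C_{1} = -4 · 1 = -4
  i = 3 (odd): ∫ x^3 ρ_sc = 0 (vanishes)
  i = 4 (even): a_4 · C_{2} = 1 · 2 = 2
  i = 6 (even): a_6 · C_{3} = 4 · 5 = 20

Summing the contributions: ∫_{−2}^{2} p(x) ρ_sc(x) dx = (-3) + (-4) + 2 + 20 = 15.


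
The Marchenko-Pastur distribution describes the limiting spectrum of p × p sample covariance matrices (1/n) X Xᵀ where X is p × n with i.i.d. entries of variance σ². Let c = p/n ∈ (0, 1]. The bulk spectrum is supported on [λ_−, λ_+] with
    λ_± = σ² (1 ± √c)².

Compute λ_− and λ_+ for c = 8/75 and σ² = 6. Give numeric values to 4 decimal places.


c = 8/75 = 0.106667; √c = 0.326599.
λ_− = σ² (1 − √c)² = 6 · (1 − 0.326599)² = 6 · (0.673401)² = 2.720816.
λ_+ = σ² (1 + √c)² = 6 · (1 + 0.326599)² = 6 · (1.326599)² = 10.559184.

Rounded to 4 decimal places: λ_− ≈ 2.7208, λ_+ ≈ 10.5592.


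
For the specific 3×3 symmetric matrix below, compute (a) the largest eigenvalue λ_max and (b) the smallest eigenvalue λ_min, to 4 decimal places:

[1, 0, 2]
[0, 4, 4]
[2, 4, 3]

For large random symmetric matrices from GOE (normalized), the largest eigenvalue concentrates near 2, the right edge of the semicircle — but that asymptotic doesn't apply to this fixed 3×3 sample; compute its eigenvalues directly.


Since M is real symmetric, all three eigenvalues are real; they are the roots of det(λI − M) = λ³ − (tr M) λ² + s λ − det M, where s is the sum of the principal 2×2 minors.
tr M = 1 + 4 + 3 = 8.
s = (1·4 − 0²) + (1·3 − 2²) + (4·3 − 4²) = 4 + (-1) + (-4) = -1.
det M (expand along row 1) = 1·(-4) − 0·(-8) + 2·(-8) = -20.
Characteristic polynomial: λ³ − 8λ² − λ + 20 = 0.
Substitute λ = y + (tr M)/3 = y + 2.666667 to remove the quadratic term: y³ + p·y + q = 0 with p = s − (tr M)²/3 = -22.333333 and q = −2(tr M)³/27 + (tr M)·s/3 − det M = -20.592593.
Three real roots ⇒ use the trigonometric (Viète) form: r = 2√(−p/3) = 5.456902, φ = arccos(3q/(p·r)) = arccos(0.506912) = 1.039198 rad.
y_k = r·cos(φ/3 − 2πk/3) for k = 0, 1, 2 gives y = 5.132769, -0.961908, -4.170861.
λ_k = y_k + 2.666667 gives λ = 7.7994, 1.7048, -1.5042 (check: the sum is 8.0000 = tr M).

Hence λ_max = 7.7994 and λ_min = -1.5042.


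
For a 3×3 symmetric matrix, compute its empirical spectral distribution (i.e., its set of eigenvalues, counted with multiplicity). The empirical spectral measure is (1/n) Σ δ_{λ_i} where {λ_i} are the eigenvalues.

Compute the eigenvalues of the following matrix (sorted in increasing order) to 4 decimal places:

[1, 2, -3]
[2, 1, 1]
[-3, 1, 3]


Since M is real symmetric, all three eigenvalues are real; they are the roots of det(λI − M) = λ³ − (tr M) λ² + s λ − det M, where s is the sum of the principal 2×2 minors.
tr M = 1 + 1 + 3 = 5.
s = (1·1 − 2²) + (1·3 − (-3)²) + (1·3 − 1²) = -3 + (-6) + 2 = -7.
det M (expand along row 1) = 1·2 − 2·9 + (-3)·5 = -31.
Characteristic polynomial: λ³ − 5λ² − 7λ + 31 = 0.
Substitute λ = y + (tr M)/3 = y + 1.666667 to remove the quadratic term: y³ + p·y + q = 0 with p = s − (tr M)²/3 = -15.333333 and q = −2(tr M)³/27 + (tr M)·s/3 − det M = 10.074074.
Three real roots ⇒ use the trigonometric (Viète) form: r = 2√(−p/3) = 4.521553, φ = arccos(3q/(p·r)) = arccos(-0.435915) = 2.021851 rad.
y_k = r·cos(φ/3 − 2πk/3) for k = 0, 1, 2 gives y = 3.532972, 0.677265, -4.210236.
λ_k = y_k + 1.666667 gives λ = 5.1996, 2.3439, -2.5436 (check: the sum is 5.0000 = tr M).

Eigenvalues sorted in increasing order: [-2.5436, 2.3439, 5.1996].


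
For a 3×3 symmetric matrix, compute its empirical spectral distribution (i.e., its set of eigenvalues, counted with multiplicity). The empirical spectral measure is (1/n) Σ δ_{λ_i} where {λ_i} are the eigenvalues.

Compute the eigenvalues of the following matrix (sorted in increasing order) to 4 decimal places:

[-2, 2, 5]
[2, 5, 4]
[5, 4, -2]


Since M is real symmetric, all three eigenvalues are real; they are the roots of det(λI − M) = λ³ − (tr M) λ² + s λ − det M, where s is the sum of the principal 2×2 minors.
tr M = -2 + 5 + (-2) = 1.
s = ((-2)·5 − 2²) + ((-2)·(-2) − 5²) + (5·(-2) − 4²) = -14 + (-21) + (-26) = -61.
det M (expand along row 1) = (-2)·(-26) − 2·(-24) + 5·(-17) = 15.
Characteristic polynomial: λ³ − λ² − 61λ − 15 = 0.
Substitute λ = y + (tr M)/3 = y + 0.333333 to remove the quadratic term: y³ + p·y + q = 0 with p = s − (tr M)²/3 = -61.333333 and q = −2(tr M)³/27 + (tr M)·s/3 − det M = -35.407407.
Three real roots ⇒ use the trigonometric (Viète) form: r = 2√(−p/3) = 9.043107, φ = arccos(3q/(p·r)) = arccos(0.191514) = 1.378092 rad.
y_k = r·cos(φ/3 − 2πk/3) for k = 0, 1, 2 gives y = 8.105651, -0.580484, -7.525167.
λ_k = y_k + 0.333333 gives λ = 8.4390, -0.2472, -7.1918 (check: the sum is 1.0000 = tr M).

Eigenvalues sorted in increasing order: [-7.1918, -0.2472, 8.4390].


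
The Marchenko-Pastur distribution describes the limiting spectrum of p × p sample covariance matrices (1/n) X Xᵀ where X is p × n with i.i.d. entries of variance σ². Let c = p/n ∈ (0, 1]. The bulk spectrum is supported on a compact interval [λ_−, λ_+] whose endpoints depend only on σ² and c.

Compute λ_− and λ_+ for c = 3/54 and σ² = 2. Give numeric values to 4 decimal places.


c = 3/54 = 0.055556; √c = 0.235702.
λ_− = σ² (1 − √c)² = 2 · (1 − 0.235702)² = 2 · (0.764298)² = 1.168302.
λ_+ = σ² (1 + √c)² = 2 · (1 + 0.235702)² = 2 · (1.235702)² = 3.053920.

Rounded to 4 decimal places: λ_− ≈ 1.1683, λ_+ ≈ 3.0539.


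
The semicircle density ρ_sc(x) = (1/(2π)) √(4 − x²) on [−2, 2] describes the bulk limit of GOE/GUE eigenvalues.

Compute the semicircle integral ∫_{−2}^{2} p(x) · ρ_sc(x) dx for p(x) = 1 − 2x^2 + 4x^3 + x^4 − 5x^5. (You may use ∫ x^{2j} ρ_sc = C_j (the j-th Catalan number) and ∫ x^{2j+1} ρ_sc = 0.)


Write p(x) = Σ a_i x^i, split into monomials and integrate each against ρ_sc separately.
Using ∫ x^{2j} ρ_sc = C_j = (1/(j+1)) C(2j, j) (Catalan numbers) and ∫ x^{2j+1} ρ_sc = 0 (odd monomials vanish by symmetry):
  i = 0 (even): a_0 · C_{0} = 1 · 1 = 1
  i = 2 (even): a_2 · C_{1} = -2 · 1 = -2
  i = 3 (odd): ∫ x^3 ρ_sc = 0 (vanishes)
  i = 4 (even): a_4 · C_{2} = 1 · 2 = 2
  i = 5 (odd): ∫ x^5 ρ_sc = 0 (vanishes)

Summing the contributions: ∫_{−2}^{2} p(x) ρ_sc(x) dx = 1 + (-2) + 2 = 1.


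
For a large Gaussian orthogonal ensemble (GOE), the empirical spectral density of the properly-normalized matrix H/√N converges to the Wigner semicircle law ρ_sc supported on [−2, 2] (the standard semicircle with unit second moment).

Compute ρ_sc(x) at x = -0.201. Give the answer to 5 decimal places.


ρ_sc(x) = (1/(2π)) √(4 − x²). With x = -0.201:
  4 − x² = 4 − (-0.201)² = 4 − 0.040401 = 3.959599.
  √(4 − x²) = 1.989874.
  1/(2π) = 0.159155.
  ρ_sc(-0.201) = 0.159155 · 1.989874 = 0.316698.

Rounded to 5 decimal places: ρ_sc(-0.201) ≈ 0.31670.


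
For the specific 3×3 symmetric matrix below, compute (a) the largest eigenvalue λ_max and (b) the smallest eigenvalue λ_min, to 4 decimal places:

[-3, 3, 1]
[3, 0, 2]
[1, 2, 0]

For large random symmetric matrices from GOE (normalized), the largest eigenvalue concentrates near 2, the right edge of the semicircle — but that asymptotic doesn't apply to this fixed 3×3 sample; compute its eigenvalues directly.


Since M is real symmetric, all three eigenvalues are real; they are the roots of det(λI − M) = λ³ − (tr M) λ² + s λ − det M, where s is the sum of the principal 2×2 minors.
tr M = -3 + 0 + 0 = -3.
s = ((-3)·0 − 3²) + ((-3)·0 − 1²) + (0·0 − 2²) = -9 + (-1) + (-4) = -14.
det M (expand along row 1) = (-3)·(-4) − 3·(-2) + 1·6 = 24.
Characteristic polynomial: λ³ + 3λ² − 14λ − 24 = 0.
Substitute λ = y + (tr M)/3 = y − 1.000000 to remove the quadratic term: y³ + p·y + q = 0 with p = s − (tr M)²/3 = -17.000000 and q = −2(tr M)³/27 + (tr M)·s/3 − det M = -8.000000.
Three real roots ⇒ use the trigonometric (Viète) form: r = 2√(−p/3) = 4.760952, φ = arccos(3q/(p·r)) = arccos(0.296530) = 1.269739 rad.
y_k = r·cos(φ/3 − 2πk/3) for k = 0, 1, 2 gives y = 4.340848, -0.476971, -3.863876.
λ_k = y_k − 1.000000 gives λ = 3.3408, -1.4770, -4.8639 (check: the sum is -3.0000 = tr M).

Hence λ_max = 3.3408 and λ_min = -4.8639.


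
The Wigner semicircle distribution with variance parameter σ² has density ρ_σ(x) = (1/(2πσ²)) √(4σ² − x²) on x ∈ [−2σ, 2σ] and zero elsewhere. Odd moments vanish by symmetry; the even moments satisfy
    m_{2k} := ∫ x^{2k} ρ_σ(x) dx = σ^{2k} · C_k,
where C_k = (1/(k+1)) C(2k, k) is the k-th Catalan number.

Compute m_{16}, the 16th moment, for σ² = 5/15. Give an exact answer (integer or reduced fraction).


By the scaled semicircle moment identity, m_{2k} = σ^{2k} · C_k with k = 8.
C_8 = (1/(k+1)) · C(2k, k) = (1/9) · C(16, 8) = (1/9) · 12870 = 1430.
σ^{2k} = (σ²)^k = (5/15)^8 = 1/6561.

Therefore m_{16} = σ^{16} · C_8 = (1/6561) · 1430 = 1430/6561.


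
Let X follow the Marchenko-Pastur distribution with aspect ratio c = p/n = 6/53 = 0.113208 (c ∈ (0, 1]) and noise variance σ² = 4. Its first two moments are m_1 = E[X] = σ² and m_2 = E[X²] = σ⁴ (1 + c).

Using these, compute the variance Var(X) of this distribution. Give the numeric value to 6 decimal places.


m_1 = E[X] = σ² = 4, so m_1² = 16.
m_2 = E[X²] = σ⁴ (1 + c) = 16 · (1 + 0.113208) = 16 · 1.113208 = 17.811321.
(Note m_2 − m_1² simplifies to c · σ⁴ = 0.113208 · 16.)

Var(X) = m_2 − m_1² = 17.811321 − 16 = 1.811321.


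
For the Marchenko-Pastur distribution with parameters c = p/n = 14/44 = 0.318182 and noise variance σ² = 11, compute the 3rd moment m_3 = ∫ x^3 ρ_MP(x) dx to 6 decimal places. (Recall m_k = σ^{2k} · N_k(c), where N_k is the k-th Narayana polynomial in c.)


E[X³] = σ⁶ (1 + 3c + c²) (third MP moment). With σ² = 11 (so σ⁶ = 1331) and c = 14/44 = 0.318182: E[X³] = 1331 · (1 + 3·0.318182 + (0.318182)²) = 1331 · 2.055785.

So E[X^3] = 2736.250000.


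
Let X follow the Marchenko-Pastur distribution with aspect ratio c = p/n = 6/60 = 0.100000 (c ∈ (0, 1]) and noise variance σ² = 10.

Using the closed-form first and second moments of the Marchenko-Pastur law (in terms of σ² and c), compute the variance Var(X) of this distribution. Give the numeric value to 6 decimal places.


Recall the MP moments m_1 = E[X] = σ² and m_2 = E[X²] = σ⁴ (1 + c).
m_1 = E[X] = σ² = 10, so m_1² = 100.
m_2 = E[X²] = σ⁴ (1 + c) = 100 · (1 + 0.100000) = 100 · 1.100000 = 110.000000.
(Note m_2 − m_1² simplifies to c · σ⁴ = 0.100000 · 100.)

Var(X) = m_2 − m_1² = 110.000000 − 100 = 10.000000.


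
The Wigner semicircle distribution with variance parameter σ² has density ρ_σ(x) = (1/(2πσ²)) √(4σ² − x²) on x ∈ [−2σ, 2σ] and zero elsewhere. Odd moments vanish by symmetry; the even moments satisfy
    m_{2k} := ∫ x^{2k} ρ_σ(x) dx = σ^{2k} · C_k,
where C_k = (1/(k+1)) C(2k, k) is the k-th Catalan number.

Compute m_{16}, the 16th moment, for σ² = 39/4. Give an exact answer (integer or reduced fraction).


By the scaled semicircle moment identity, m_{2k} = σ^{2k} · C_k with k = 8.
C_8 = (1/(k+1)) · C(2k, k) = (1/9) · C(16, 8) = (1/9) · 12870 = 1430.
σ^{2k} = (σ²)^k = (39/4)^8 = 5352009260481/65536.

Therefore m_{16} = σ^{16} · C_8 = (5352009260481/65536) · 1430 = 3826686621243915/32768.


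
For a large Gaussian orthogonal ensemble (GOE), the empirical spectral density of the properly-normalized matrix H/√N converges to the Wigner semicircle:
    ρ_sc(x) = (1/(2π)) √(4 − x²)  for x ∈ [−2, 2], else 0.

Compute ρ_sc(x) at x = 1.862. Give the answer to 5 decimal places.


ρ_sc(x) = (1/(2π)) √(4 − x²). With x = 1.862:
  4 − x² = 4 − (1.862)² = 4 − 3.467044 = 0.532956.
  √(4 − x²) = 0.730038.
  1/(2π) = 0.159155.
  ρ_sc(1.862) = 0.159155 · 0.730038 = 0.116189.

Rounded to 5 decimal places: ρ_sc(1.862) ≈ 0.11619.


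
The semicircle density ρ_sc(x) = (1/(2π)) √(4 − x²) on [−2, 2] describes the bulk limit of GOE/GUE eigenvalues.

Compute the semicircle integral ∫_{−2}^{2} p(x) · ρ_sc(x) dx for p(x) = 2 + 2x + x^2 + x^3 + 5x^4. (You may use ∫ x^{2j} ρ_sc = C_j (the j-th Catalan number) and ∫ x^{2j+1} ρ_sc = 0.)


Write p(x) = Σ a_i x^i, split into monomials and integrate each against ρ_sc separately.
Using ∫ x^{2j} ρ_sc = C_j = (1/(j+1)) C(2j, j) (Catalan numbers) and ∫ x^{2j+1} ρ_sc = 0 (odd monomials vanish by symmetry):
  i = 0 (even): a_0 · C_{0} = 2 · 1 = 2
  i = 1 (odd): ∫ x^1 ρ_sc = 0 (vanishes)
  i = 2 (even): a_2 · C_{1} = 1 · 1 = 1
  i = 3 (odd): ∫ x^3 ρ_sc = 0 (vanishes)
  i = 4 (even): a_4 · C_{2} = 5 · 2 = 10

Summing the contributions: ∫_{−2}^{2} p(x) ρ_sc(x) dx = 2 + 1 + 10 = 13.


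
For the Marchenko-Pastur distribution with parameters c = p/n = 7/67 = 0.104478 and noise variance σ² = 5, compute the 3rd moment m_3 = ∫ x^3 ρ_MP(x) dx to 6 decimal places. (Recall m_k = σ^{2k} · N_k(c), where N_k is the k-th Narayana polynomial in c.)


E[X³] = σ⁶ (1 + 3c + c²) (third MP moment). With σ² = 5 (so σ⁶ = 125) and c = 7/67 = 0.104478: E[X³] = 125 · (1 + 3·0.104478 + (0.104478)²) = 125 · 1.324348.

So E[X^3] = 165.543551.


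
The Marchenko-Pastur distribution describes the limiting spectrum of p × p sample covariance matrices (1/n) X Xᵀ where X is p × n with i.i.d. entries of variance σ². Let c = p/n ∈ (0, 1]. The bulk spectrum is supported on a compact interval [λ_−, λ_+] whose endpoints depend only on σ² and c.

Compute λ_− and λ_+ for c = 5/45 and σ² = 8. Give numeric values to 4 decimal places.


c = 5/45 = 0.111111; √c = 0.333333.
λ_− = σ² (1 − √c)² = 8 · (1 − 0.333333)² = 8 · (0.666667)² = 3.555556.
λ_+ = σ² (1 + √c)² = 8 · (1 + 0.333333)² = 8 · (1.333333)² = 14.222222.

Rounded to 4 decimal places: λ_− ≈ 3.5556, λ_+ ≈ 14.2222.


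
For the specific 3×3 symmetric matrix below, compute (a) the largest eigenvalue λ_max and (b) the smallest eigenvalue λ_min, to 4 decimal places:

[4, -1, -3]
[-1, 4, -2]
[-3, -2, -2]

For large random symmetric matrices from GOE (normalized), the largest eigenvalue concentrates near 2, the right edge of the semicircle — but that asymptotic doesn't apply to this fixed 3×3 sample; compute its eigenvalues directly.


Since M is real symmetric, all three eigenvalues are real; they are the roots of det(λI − M) = λ³ − (tr M) λ² + s λ − det M, where s is the sum of the principal 2×2 minors.
tr M = 4 + 4 + (-2) = 6.
s = (4·4 − (-1)²) + (4·(-2) − (-3)²) + (4·(-2) − (-2)²) = 15 + (-17) + (-12) = -14.
det M (expand along row 1) = 4·(-12) − (-1)·(-4) + (-3)·14 = -94.
Characteristic polynomial: λ³ − 6λ² − 14λ + 94 = 0.
Substitute λ = y + (tr M)/3 = y + 2.000000 to remove the quadratic term: y³ + p·y + q = 0 with p = s − (tr M)²/3 = -26.000000 and q = −2(tr M)³/27 + (tr M)·s/3 − det M = 50.000000.
Three real roots ⇒ use the trigonometric (Viète) form: r = 2√(−p/3) = 5.887841, φ = arccos(3q/(p·r)) = arccos(-0.979855) = 2.940531 rad.
y_k = r·cos(φ/3 − 2πk/3) for k = 0, 1, 2 gives y = 3.278794, 2.595828, -5.874622.
λ_k = y_k + 2.000000 gives λ = 5.2788, 4.5958, -3.8746 (check: the sum is 6.0000 = tr M).

Hence λ_max = 5.2788 and λ_min = -3.8746.


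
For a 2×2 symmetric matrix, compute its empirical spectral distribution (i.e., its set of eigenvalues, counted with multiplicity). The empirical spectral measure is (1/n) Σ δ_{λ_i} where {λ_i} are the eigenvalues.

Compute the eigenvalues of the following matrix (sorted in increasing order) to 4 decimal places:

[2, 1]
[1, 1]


Since M is real symmetric, both eigenvalues are real; they are the roots of det(λI − M) = λ² − (tr M) λ + det M.
tr M = 2 + 1 = 3.
det M = 2·1 − 1² = 2 − 1 = 1.
Characteristic polynomial: λ² − 3λ + 1 = 0.
Discriminant Δ = (tr M)² − 4·det M = 9 − 4 = 5; √Δ = 2.236068.
λ = (tr M ± √Δ)/2 = (3 ± 2.236068)/2, giving (tr M − √Δ)/2 = 0.3820 and (tr M + √Δ)/2 = 2.6180.

Eigenvalues sorted in increasing order: [0.3820, 2.6180].


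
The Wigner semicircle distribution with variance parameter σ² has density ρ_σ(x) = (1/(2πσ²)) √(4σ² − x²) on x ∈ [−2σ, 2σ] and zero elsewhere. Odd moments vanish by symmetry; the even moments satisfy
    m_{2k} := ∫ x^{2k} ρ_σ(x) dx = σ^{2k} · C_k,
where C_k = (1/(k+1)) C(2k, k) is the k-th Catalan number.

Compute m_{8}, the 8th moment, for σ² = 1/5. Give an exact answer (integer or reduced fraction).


By the scaled semicircle moment identity, m_{2k} = σ^{2k} · C_k with k = 4.
C_4 = (1/(k+1)) · C(2k, k) = (1/5) · C(8, 4) = (1/5) · 70 = 14.
σ^{2k} = (σ²)^k = (1/5)^4 = 1/625.

Therefore m_{8} = σ^{8} · C_4 = (1/625) · 14 = 14/625.


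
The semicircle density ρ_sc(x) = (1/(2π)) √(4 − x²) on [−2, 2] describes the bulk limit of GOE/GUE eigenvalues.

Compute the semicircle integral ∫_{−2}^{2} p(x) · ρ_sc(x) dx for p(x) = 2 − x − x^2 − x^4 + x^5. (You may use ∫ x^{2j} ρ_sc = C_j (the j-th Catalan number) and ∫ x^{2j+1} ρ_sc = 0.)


Write p(x) = Σ a_i x^i, split into monomials and integrate each against ρ_sc separately.
Using ∫ x^{2j} ρ_sc = C_j = (1/(j+1)) C(2j, j) (Catalan numbers) and ∫ x^{2j+1} ρ_sc = 0 (odd monomials vanish by symmetry):
  i = 0 (even): a_0 · C_{0} = 2 · 1 = 2
  i = 1 (odd): ∫ x^1 ρ_sc = 0 (vanishes)
  i = 2 (even): a_2 · C_{1} = -1 · 1 = -1
  i = 4 (even): a_4 · C_{2} = -1 · 2 = -2
  i = 5 (odd): ∫ x^5 ρ_sc = 0 (vanishes)

Summing the contributions: ∫_{−2}^{2} p(x) ρ_sc(x) dx = 2 + (-1) + (-2) = -1.


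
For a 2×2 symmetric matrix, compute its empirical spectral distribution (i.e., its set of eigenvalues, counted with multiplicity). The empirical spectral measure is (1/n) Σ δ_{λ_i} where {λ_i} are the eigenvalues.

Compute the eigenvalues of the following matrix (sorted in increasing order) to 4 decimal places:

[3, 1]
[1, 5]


Since M is real symmetric, both eigenvalues are real; they are the roots of det(λI − M) = λ² − (tr M) λ + det M.
tr M = 3 + 5 = 8.
det M = 3·5 − 1² = 15 − 1 = 14.
Characteristic polynomial: λ² − 8λ + 14 = 0.
Discriminant Δ = (tr M)² − 4·det M = 64 − 56 = 8; √Δ = 2.828427.
λ = (tr M ± √Δ)/2 = (8 ± 2.828427)/2, giving (tr M − √Δ)/2 = 2.5858 and (tr M + √Δ)/2 = 5.4142.

Eigenvalues sorted in increasing order: [2.5858, 5.4142].


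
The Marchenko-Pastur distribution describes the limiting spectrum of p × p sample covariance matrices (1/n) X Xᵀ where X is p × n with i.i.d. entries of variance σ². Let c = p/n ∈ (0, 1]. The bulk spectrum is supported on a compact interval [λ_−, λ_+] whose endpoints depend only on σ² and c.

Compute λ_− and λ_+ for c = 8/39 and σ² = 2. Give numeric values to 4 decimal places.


c = 8/39 = 0.205128; √c = 0.452911.
λ_− = σ² (1 − √c)² = 2 · (1 − 0.452911)² = 2 · (0.547089)² = 0.598613.
λ_+ = σ² (1 + √c)² = 2 · (1 + 0.452911)² = 2 · (1.452911)² = 4.221900.

Rounded to 4 decimal places: λ_− ≈ 0.5986, λ_+ ≈ 4.2219.


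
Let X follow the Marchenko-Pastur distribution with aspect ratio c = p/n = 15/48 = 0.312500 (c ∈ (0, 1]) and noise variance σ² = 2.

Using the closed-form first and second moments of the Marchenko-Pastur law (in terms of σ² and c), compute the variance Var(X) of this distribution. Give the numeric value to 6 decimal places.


Recall the MP moments m_1 = E[X] = σ² and m_2 = E[X²] = σ⁴ (1 + c).
m_1 = E[X] = σ² = 2, so m_1² = 4.
m_2 = E[X²] = σ⁴ (1 + c) = 4 · (1 + 0.312500) = 4 · 1.312500 = 5.250000.
(Note m_2 − m_1² simplifies to c · σ⁴ = 0.312500 · 4.)

Var(X) = m_2 − m_1² = 5.250000 − 4 = 1.250000.


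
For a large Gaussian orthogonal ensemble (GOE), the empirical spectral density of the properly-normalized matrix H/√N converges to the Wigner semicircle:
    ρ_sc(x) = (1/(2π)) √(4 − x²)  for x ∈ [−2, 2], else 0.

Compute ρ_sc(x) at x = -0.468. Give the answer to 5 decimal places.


ρ_sc(x) = (1/(2π)) √(4 − x²). With x = -0.468:
  4 − x² = 4 − (-0.468)² = 4 − 0.219024 = 3.780976.
  √(4 − x²) = 1.944473.
  1/(2π) = 0.159155.
  ρ_sc(-0.468) = 0.159155 · 1.944473 = 0.309473.

Rounded to 5 decimal places: ρ_sc(-0.468) ≈ 0.30947.


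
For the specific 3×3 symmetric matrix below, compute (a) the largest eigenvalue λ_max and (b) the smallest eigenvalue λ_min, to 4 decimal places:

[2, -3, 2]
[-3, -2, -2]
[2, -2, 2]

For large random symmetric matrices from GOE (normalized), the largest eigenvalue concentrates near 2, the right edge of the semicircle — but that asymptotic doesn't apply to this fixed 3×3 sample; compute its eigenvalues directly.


Since M is real symmetric, all three eigenvalues are real; they are the roots of det(λI − M) = λ³ − (tr M) λ² + s λ − det M, where s is the sum of the principal 2×2 minors.
tr M = 2 + (-2) + 2 = 2.
s = (2·(-2) − (-3)²) + (2·2 − 2²) + ((-2)·2 − (-2)²) = -13 + 0 + (-8) = -21.
det M (expand along row 1) = 2·(-8) − (-3)·(-2) + 2·10 = -2.
Characteristic polynomial: λ³ − 2λ² − 21λ + 2 = 0.
Substitute λ = y + (tr M)/3 = y + 0.666667 to remove the quadratic term: y³ + p·y + q = 0 with p = s − (tr M)²/3 = -22.333333 and q = −2(tr M)³/27 + (tr M)·s/3 − det M = -12.592593.
Three real roots ⇒ use the trigonometric (Viète) form: r = 2√(−p/3) = 5.456902, φ = arccos(3q/(p·r)) = arccos(0.309982) = 1.255622 rad.
y_k = r·cos(φ/3 − 2πk/3) for k = 0, 1, 2 gives y = 4.985879, -0.572238, -4.413641.
λ_k = y_k + 0.666667 gives λ = 5.6525, 0.0944, -3.7470 (check: the sum is 2.0000 = tr M).

Hence λ_max = 5.6525 and λ_min = -3.7470.


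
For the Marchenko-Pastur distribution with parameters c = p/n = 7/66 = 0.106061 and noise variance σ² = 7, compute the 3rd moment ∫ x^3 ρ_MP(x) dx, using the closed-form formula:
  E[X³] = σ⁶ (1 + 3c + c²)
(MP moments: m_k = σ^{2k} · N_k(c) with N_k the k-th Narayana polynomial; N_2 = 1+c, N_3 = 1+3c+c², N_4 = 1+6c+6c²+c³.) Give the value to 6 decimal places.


E[X³] = σ⁶ (1 + 3c + c²) (third MP moment). With σ² = 7 (so σ⁶ = 343) and c = 7/66 = 0.106061: E[X³] = 343 · (1 + 3·0.106061 + (0.106061)²) = 343 · 1.329431.

So E[X^3] = 455.994720.


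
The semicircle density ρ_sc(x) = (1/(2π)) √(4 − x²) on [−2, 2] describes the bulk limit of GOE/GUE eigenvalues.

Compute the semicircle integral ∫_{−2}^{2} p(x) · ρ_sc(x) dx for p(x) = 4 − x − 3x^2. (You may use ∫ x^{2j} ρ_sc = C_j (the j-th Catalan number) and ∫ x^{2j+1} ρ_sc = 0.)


Write p(x) = Σ a_i x^i, split into monomials and integrate each against ρ_sc separately.
Using ∫ x^{2j} ρ_sc = C_j = (1/(j+1)) C(2j, j) (Catalan numbers) and ∫ x^{2j+1} ρ_sc = 0 (odd monomials vanish by symmetry):
  i = 0 (even): a_0 · C_{0} = 4 · 1 = 4
  i = 1 (odd): ∫ x^1 ρ_sc = 0 (vanishes)
  i = 2 (even): a_2 · C_{1} = -3 · 1 = -3

Summing the contributions: ∫_{−2}^{2} p(x) ρ_sc(x) dx = 4 + (-3) = 1.


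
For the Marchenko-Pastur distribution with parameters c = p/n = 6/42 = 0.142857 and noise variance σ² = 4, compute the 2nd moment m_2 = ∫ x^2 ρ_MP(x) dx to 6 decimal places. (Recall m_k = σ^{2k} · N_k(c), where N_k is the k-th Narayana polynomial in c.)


E[X²] = σ⁴ (1 + c) (second MP moment). With σ² = 4 (so σ⁴ = 16) and c = 6/42 = 0.142857: E[X²] = 16 · (1 + 0.142857) = 16 · 1.142857.

So E[X^2] = 18.285714.


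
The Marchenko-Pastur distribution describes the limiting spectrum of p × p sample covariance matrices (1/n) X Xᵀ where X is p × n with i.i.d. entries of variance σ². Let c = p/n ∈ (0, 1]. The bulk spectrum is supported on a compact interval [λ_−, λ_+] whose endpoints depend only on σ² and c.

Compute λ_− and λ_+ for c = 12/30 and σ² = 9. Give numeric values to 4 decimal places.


c = 12/30 = 0.400000; √c = 0.632456.
λ_− = σ² (1 − √c)² = 9 · (1 − 0.632456)² = 9 · (0.367544)² = 1.215800.
λ_+ = σ² (1 + √c)² = 9 · (1 + 0.632456)² = 9 · (1.632456)² = 23.984200.

Rounded to 4 decimal places: λ_− ≈ 1.2158, λ_+ ≈ 23.9842.


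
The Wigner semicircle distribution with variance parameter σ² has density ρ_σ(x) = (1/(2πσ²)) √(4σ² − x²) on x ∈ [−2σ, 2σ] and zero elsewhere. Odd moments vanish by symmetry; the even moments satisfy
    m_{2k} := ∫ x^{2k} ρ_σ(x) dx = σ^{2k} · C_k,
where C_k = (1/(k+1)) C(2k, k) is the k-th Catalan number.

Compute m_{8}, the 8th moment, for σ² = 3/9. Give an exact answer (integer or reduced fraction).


By the scaled semicircle moment identity, m_{2k} = σ^{2k} · C_k with k = 4.
C_4 = (1/(k+1)) · C(2k, k) = (1/5) · C(8, 4) = (1/5) · 70 = 14.
σ^{2k} = (σ²)^k = (3/9)^4 = 1/81.

Therefore m_{8} = σ^{8} · C_4 = (1/81) · 14 = 14/81.


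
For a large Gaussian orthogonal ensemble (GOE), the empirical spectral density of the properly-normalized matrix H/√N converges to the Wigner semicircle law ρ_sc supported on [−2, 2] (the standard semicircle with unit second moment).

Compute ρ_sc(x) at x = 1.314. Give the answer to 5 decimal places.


ρ_sc(x) = (1/(2π)) √(4 − x²). With x = 1.314:
  4 − x² = 4 − (1.314)² = 4 − 1.726596 = 2.273404.
  √(4 − x²) = 1.507781.
  1/(2π) = 0.159155.
  ρ_sc(1.314) = 0.159155 · 1.507781 = 0.239971.

Rounded to 5 decimal places: ρ_sc(1.314) ≈ 0.23997.


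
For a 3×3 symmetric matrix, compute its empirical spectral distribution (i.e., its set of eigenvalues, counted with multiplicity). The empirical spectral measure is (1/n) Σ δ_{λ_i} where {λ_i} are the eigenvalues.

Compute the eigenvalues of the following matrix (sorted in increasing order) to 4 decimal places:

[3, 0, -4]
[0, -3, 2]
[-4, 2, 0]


Since M is real symmetric, all three eigenvalues are real; they are the roots of det(λI − M) = λ³ − (tr M) λ² + s λ − det M, where s is the sum of the principal 2×2 minors.
tr M = 3 + (-3) + 0 = 0.
s = (3·(-3) − 0²) + (3·0 − (-4)²) + ((-3)·0 − 2²) = -9 + (-16) + (-4) = -29.
det M (expand along row 1) = 3·(-4) − 0·8 + (-4)·(-12) = 36.
Characteristic polynomial: λ³ − 29λ − 36 = 0.
Substitute λ = y + (tr M)/3 = y + 0.000000 to remove the quadratic term: y³ + p·y + q = 0 with p = s − (tr M)²/3 = -29.000000 and q = −2(tr M)³/27 + (tr M)·s/3 − det M = -36.000000.
Three real roots ⇒ use the trigonometric (Viète) form: r = 2√(−p/3) = 6.218253, φ = arccos(3q/(p·r)) = arccos(0.598904) = 0.928664 rad.
y_k = r·cos(φ/3 − 2πk/3) for k = 0, 1, 2 gives y = 5.922695, -1.320840, -4.601855.
λ_k = y_k + 0.000000 gives λ = 5.9227, -1.3208, -4.6019 (check: the sum is 0.0000 = tr M).

Eigenvalues sorted in increasing order: [-4.6019, -1.3208, 5.9227].


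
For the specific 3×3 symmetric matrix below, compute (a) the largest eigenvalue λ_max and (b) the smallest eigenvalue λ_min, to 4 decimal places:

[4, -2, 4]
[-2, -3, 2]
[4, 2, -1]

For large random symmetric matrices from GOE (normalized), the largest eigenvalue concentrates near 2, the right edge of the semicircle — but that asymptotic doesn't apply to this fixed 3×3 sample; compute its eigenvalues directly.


Since M is real symmetric, all three eigenvalues are real; they are the roots of det(λI − M) = λ³ − (tr M) λ² + s λ − det M, where s is the sum of the principal 2×2 minors.
tr M = 4 + (-3) + (-1) = 0.
s = (4·(-3) − (-2)²) + (4·(-1) − 4²) + ((-3)·(-1) − 2²) = -16 + (-20) + (-1) = -37.
det M (expand along row 1) = 4·(-1) − (-2)·(-6) + 4·8 = 16.
Characteristic polynomial: λ³ − 37λ − 16 = 0.
Substitute λ = y + (tr M)/3 = y + 0.000000 to remove the quadratic term: y³ + p·y + q = 0 with p = s − (tr M)²/3 = -37.000000 and q = −2(tr M)³/27 + (tr M)·s/3 − det M = -16.000000.
Three real roots ⇒ use the trigonometric (Viète) form: r = 2√(−p/3) = 7.023769, φ = arccos(3q/(p·r)) = arccos(0.184701) = 1.385029 rad.
y_k = r·cos(φ/3 − 2πk/3) for k = 0, 1, 2 gives y = 6.288430, -0.434652, -5.853778.
λ_k = y_k + 0.000000 gives λ = 6.2884, -0.4347, -5.8538 (check: the sum is 0.0000 = tr M).

Hence λ_max = 6.2884 and λ_min = -5.8538.


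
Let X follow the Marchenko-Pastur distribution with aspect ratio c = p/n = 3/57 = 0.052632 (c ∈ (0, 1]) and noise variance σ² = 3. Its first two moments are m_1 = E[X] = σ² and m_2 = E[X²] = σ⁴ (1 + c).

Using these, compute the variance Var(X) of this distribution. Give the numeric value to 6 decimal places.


m_1 = E[X] = σ² = 3, so m_1² = 9.
m_2 = E[X²] = σ⁴ (1 + c) = 9 · (1 + 0.052632) = 9 · 1.052632 = 9.473684.
(Note m_2 − m_1² simplifies to c · σ⁴ = 0.052632 · 9.)

Var(X) = m_2 − m_1² = 9.473684 − 9 = 0.473684.


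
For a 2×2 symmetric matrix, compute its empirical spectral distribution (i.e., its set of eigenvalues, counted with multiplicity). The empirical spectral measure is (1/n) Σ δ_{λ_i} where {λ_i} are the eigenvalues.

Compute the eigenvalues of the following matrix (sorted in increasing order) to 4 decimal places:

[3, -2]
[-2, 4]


Since M is real symmetric, both eigenvalues are real; they are the roots of det(λI − M) = λ² − (tr M) λ + det M.
tr M = 3 + 4 = 7.
det M = 3·4 − (-2)² = 12 − 4 = 8.
Characteristic polynomial: λ² − 7λ + 8 = 0.
Discriminant Δ = (tr M)² − 4·det M = 49 − 32 = 17; √Δ = 4.123106.
λ = (tr M ± √Δ)/2 = (7 ± 4.123106)/2, giving (tr M − √Δ)/2 = 1.4384 and (tr M + √Δ)/2 = 5.5616.

Eigenvalues sorted in increasing order: [1.4384, 5.5616].


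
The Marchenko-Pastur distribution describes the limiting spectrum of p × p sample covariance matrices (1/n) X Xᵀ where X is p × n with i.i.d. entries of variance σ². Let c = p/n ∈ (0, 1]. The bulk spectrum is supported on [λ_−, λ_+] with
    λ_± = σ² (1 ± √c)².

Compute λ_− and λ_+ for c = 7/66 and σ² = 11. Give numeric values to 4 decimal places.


c = 7/66 = 0.106061; √c = 0.325669.
λ_− = σ² (1 − √c)² = 11 · (1 − 0.325669)² = 11 · (0.674331)² = 5.001938.
λ_+ = σ² (1 + √c)² = 11 · (1 + 0.325669)² = 11 · (1.325669)² = 19.331395.

Rounded to 4 decimal places: λ_− ≈ 5.0019, λ_+ ≈ 19.3314.


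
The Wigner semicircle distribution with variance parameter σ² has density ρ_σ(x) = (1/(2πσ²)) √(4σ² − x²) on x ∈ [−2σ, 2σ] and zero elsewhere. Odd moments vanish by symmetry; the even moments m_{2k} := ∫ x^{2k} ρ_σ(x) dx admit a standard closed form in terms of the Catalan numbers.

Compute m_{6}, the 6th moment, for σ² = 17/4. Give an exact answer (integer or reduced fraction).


By the scaled semicircle moment identity, m_{2k} = σ^{2k} · C_k with k = 3.
C_3 = (1/(k+1)) · C(2k, k) = (1/4) · C(6, 3) = (1/4) · 20 = 5.
σ^{2k} = (σ²)^k = (17/4)^3 = 4913/64.

Therefore m_{6} = σ^{6} · C_3 = (4913/64) · 5 = 24565/64.


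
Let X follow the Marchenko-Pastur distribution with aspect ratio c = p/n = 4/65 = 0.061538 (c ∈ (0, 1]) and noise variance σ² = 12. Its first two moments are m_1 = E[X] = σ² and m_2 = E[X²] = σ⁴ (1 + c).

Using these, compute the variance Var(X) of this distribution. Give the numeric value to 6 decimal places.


m_1 = E[X] = σ² = 12, so m_1² = 144.
m_2 = E[X²] = σ⁴ (1 + c) = 144 · (1 + 0.061538) = 144 · 1.061538 = 152.861538.
(Note m_2 − m_1² simplifies to c · σ⁴ = 0.061538 · 144.)

Var(X) = m_2 − m_1² = 152.861538 − 144 = 8.861538.


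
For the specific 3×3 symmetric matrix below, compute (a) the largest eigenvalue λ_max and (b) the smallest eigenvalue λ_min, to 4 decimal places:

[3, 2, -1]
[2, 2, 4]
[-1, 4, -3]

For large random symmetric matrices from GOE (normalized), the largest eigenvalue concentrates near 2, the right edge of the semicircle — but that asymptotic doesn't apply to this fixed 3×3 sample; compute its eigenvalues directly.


Since M is real symmetric, all three eigenvalues are real; they are the roots of det(λI − M) = λ³ − (tr M) λ² + s λ − det M, where s is the sum of the principal 2×2 minors.
tr M = 3 + 2 + (-3) = 2.
s = (3·2 − 2²) + (3·(-3) − (-1)²) + (2·(-3) − 4²) = 2 + (-10) + (-22) = -30.
det M (expand along row 1) = 3·(-22) − 2·(-2) + (-1)·10 = -72.
Characteristic polynomial: λ³ − 2λ² − 30λ + 72 = 0.
Substitute λ = y + (tr M)/3 = y + 0.666667 to remove the quadratic term: y³ + p·y + q = 0 with p = s − (tr M)²/3 = -31.333333 and q = −2(tr M)³/27 + (tr M)·s/3 − det M = 51.407407.
Three real roots ⇒ use the trigonometric (Viète) form: r = 2√(−p/3) = 6.463573, φ = arccos(3q/(p·r)) = arccos(-0.761496) = 2.436415 rad.
y_k = r·cos(φ/3 − 2πk/3) for k = 0, 1, 2 gives y = 4.446604, 1.839225, -6.285828.
λ_k = y_k + 0.666667 gives λ = 5.1133, 2.5059, -5.6192 (check: the sum is 2.0000 = tr M).

Hence λ_max = 5.1133 and λ_min = -5.6192.


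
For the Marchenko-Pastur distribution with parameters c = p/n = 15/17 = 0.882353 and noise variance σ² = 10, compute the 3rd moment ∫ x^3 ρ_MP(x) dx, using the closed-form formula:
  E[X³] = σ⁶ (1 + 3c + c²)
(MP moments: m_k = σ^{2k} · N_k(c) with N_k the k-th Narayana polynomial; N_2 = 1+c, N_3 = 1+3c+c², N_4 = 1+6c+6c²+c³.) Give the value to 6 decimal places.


E[X³] = σ⁶ (1 + 3c + c²) (third MP moment). With σ² = 10 (so σ⁶ = 1000) and c = 15/17 = 0.882353: E[X³] = 1000 · (1 + 3·0.882353 + (0.882353)²) = 1000 · 4.425606.

So E[X^3] = 4425.605536.
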